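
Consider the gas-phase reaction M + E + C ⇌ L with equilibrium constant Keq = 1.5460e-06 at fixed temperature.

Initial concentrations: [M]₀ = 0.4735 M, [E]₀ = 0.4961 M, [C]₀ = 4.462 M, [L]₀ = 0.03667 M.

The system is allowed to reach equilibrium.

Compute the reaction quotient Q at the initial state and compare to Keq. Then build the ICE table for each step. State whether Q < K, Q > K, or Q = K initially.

Q₀ = 0.03499 vs Keq = 1.5460e-06 ⇒ Q>K, reverse
Step 1:
                    M           E           C           L
  I            0.4735      0.4961       4.462     0.03667
  C           0.03667     0.03667     0.03667    -0.03667
  E            0.5102      0.5328       4.499  1.8904e-06
  solve Keq expr → x = -0.03667; check Q = 1.5460e-06

Q₀ = 0.03499; Q > K (proceeds reverse)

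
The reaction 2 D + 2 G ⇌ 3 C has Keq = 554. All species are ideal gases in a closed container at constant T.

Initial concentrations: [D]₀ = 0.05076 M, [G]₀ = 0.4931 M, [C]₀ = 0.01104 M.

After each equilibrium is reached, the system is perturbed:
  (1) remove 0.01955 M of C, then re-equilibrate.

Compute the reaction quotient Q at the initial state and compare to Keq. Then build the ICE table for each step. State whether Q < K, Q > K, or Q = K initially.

Q₀ = 0.002148; Q < K (proceeds forward)

Q₀ = 0.002148 vs Keq = 554 ⇒ Q<K, forward
Step 1:
                   D          G          C
  I          0.05076     0.4931    0.01104
  C         -0.04845   -0.04845    0.07267
  E         0.002314     0.4447    0.08371
  solve Keq expr → x = 0.02422; check Q = 554
Then remove 0.01955 M of C.
Step 2:
                   D          G          C
  I         0.002314     0.4447    0.06416
  C       -7.1940e-04 -7.1940e-04   0.001079
  E         0.001595     0.4439    0.06524
  solve Keq expr → x = 3.5970e-04; check Q = 554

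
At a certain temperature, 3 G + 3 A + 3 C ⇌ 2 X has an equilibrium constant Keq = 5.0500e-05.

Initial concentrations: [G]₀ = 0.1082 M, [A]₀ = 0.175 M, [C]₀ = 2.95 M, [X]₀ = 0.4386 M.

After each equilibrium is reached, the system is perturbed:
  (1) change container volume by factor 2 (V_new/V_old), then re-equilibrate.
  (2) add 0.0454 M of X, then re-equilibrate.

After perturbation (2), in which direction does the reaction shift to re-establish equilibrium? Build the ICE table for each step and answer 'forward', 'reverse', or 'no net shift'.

Q₀ = 1104 vs Keq = 5.0500e-05 ⇒ Q>K, reverse
Step 1:
                   G          A          C          X
  I           0.1082      0.175       2.95     0.4386
  C           0.6255     0.6255     0.6255     -0.417
  E           0.7337     0.8005      3.575    0.02162
  solve Keq expr → x = -0.2085; check Q = 5.0500e-05
Then change container volume by factor 2 (V_new/V_old).
Step 2:
                   G          A          C          X
  I           0.3668     0.4002      1.788    0.01081
  C          0.01459    0.01459    0.01459  -0.009729
  E           0.3814     0.4148      1.802   0.001082
  solve Keq expr → x = -0.004865; check Q = 5.0500e-05
Then add 0.0454 M of X.
Step 3:
                   G          A          C          X
  I           0.3814     0.4148      1.802    0.04648
  C          0.06699    0.06699    0.06699   -0.04466
  E           0.4484     0.4818      1.869   0.001824
  solve Keq expr → x = -0.02233; check Q = 5.0500e-05

Direction: reverse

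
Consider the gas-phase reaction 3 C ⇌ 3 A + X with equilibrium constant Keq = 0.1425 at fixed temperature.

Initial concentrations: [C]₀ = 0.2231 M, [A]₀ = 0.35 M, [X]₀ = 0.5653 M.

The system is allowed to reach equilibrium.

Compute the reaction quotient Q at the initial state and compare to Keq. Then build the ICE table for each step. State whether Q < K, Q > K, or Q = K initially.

Q₀ = 2.183; Q > K (proceeds reverse)

Q₀ = 2.183 vs Keq = 0.1425 ⇒ Q>K, reverse
Step 1:
                   C          A          X
  Initial     0.2231       0.35     0.5653
  Change      0.1247    -0.1247   -0.04155
  Equil       0.3478     0.2253     0.5237
  solve Keq expr → x = -0.04155; check Q = 0.1425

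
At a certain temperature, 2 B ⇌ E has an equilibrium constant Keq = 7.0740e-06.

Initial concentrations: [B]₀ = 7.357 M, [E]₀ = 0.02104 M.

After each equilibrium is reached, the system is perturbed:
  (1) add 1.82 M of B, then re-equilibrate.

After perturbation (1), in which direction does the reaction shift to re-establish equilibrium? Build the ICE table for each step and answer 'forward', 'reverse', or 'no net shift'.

Q₀ = 3.8873e-04 vs Keq = 7.0740e-06 ⇒ Q>K, reverse
Step 1:
                  B         E
  I           7.357   0.02104
  C         0.04131  -0.02065
  E           7.398 3.8719e-04
  solve Keq expr → x = -0.02065; check Q = 7.0740e-06
Then add 1.82 M of B.
Step 2:
                  B         E
  I           9.218 3.8719e-04
  C       -4.2776e-04 2.1388e-04
  E           9.218 6.0107e-04
  solve Keq expr → x = 2.1388e-04; check Q = 7.0740e-06

Direction: forward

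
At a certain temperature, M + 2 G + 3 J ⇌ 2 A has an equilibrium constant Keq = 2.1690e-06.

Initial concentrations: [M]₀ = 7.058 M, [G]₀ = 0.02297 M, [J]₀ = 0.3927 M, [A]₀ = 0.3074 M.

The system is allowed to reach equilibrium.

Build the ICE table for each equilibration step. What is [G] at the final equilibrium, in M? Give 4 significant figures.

Q₀ = 419 vs Keq = 2.1690e-06 ⇒ Q>K, reverse
Step 1:
                  M         G         J         A
  Initial     7.058   0.02297    0.3927    0.3074
  Change     0.1532    0.3064    0.4596   -0.3064
  Equil       7.211    0.3293    0.8523  0.001025
  solve Keq expr → x = -0.1532; check Q = 2.1690e-06

[G]_eq = 0.3293 M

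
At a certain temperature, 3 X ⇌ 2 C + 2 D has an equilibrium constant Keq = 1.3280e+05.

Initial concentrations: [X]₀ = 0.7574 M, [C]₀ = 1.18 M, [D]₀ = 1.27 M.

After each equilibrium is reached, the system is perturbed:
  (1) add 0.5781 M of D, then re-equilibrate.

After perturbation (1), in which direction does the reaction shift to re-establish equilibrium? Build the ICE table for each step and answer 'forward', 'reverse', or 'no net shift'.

Direction: reverse

Q₀ = 5.169 vs Keq = 1.3280e+05 ⇒ Q<K, forward
Step 1:
                    X           C           D
  Initial      0.7574        1.18        1.27
  Change      -0.7175      0.4784      0.4784
  Equil       0.03985       1.658       1.748
  solve Keq expr → x = 0.2392; check Q = 1.3280e+05
Then add 0.5781 M of D.
Step 2:
                    X           C           D
  Initial     0.03985       1.658       2.326
  Change      0.00818   -0.005453   -0.005453
  Equil       0.04803       1.653       2.321
  solve Keq expr → x = -0.002727; check Q = 1.3280e+05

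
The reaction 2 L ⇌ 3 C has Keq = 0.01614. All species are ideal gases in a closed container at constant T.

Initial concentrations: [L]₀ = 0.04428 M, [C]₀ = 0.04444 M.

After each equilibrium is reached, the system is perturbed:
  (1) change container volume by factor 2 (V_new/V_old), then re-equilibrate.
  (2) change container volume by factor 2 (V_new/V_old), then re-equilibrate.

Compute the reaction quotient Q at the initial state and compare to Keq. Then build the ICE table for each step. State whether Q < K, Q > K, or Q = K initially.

Q₀ = 0.04476 vs Keq = 0.01614 ⇒ Q>K, reverse
Step 1:
                  L         C
  I         0.04428   0.04444
  C        0.006518 -0.009777
  E          0.0508   0.03466
  solve Keq expr → x = -0.003259; check Q = 0.01614
Then change container volume by factor 2 (V_new/V_old).
Step 2:
                  L         C
  I          0.0254   0.01733
  C       -0.002164  0.003246
  E         0.02323   0.02058
  solve Keq expr → x = 0.001082; check Q = 0.01614
Then change container volume by factor 2 (V_new/V_old).
Step 3:
                  L         C
  I         0.01162   0.01029
  C       -0.001185  0.001777
  E         0.01043   0.01207
  solve Keq expr → x = 5.9240e-04; check Q = 0.01614

Q₀ = 0.04476; Q > K (proceeds reverse)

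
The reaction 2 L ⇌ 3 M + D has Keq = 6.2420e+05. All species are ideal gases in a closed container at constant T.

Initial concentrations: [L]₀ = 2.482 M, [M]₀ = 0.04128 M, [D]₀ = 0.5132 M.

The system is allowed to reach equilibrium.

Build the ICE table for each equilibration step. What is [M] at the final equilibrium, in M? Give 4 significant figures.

Q₀ = 5.8601e-06 vs Keq = 6.2420e+05 ⇒ Q<K, forward
Step 1:
                  L         M         D
  init        2.482   0.04128    0.5132
  Δ           -2.47     3.705     1.235
  eq        0.01213     3.746     1.748
  solve Keq expr → x = 1.235; check Q = 6.2420e+05

[M]_eq = 3.746 M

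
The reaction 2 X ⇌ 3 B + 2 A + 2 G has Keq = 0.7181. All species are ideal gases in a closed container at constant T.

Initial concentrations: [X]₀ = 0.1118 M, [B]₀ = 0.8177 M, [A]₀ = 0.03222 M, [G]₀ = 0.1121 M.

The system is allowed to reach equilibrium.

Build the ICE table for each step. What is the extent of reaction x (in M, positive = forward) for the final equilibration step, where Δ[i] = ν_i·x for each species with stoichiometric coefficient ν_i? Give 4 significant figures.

x = 0.04312 M

Q₀ = 5.7064e-04 vs Keq = 0.7181 ⇒ Q<K, forward
Step 1:
                   X          B          A          G
  I           0.1118     0.8177    0.03222     0.1121
  C         -0.08624     0.1294    0.08624    0.08624
  E          0.02556     0.9471     0.1185     0.1983
  solve Keq expr → x = 0.04312; check Q = 0.7181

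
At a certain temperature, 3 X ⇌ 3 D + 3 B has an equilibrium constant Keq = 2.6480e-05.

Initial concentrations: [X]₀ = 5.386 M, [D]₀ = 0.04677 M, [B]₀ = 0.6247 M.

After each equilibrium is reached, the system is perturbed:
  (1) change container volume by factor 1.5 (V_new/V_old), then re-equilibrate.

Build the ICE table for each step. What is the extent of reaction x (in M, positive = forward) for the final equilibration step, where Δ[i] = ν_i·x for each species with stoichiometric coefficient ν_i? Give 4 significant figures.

Q₀ = 1.5963e-07 vs Keq = 2.6480e-05 ⇒ Q<K, forward
Step 1:
                  X         D         B
  init        5.386   0.04677    0.6247
  Δ         -0.1536    0.1536    0.1536
  eq          5.232    0.2004    0.7783
  solve Keq expr → x = 0.0512; check Q = 2.6480e-05
Then change container volume by factor 1.5 (V_new/V_old).
Step 2:
                  X         D         B
  init        3.488    0.1336    0.5189
  Δ        -0.04749   0.04749   0.04749
  eq          3.441    0.1811    0.5664
  solve Keq expr → x = 0.01583; check Q = 2.6480e-05

x = 0.01583 M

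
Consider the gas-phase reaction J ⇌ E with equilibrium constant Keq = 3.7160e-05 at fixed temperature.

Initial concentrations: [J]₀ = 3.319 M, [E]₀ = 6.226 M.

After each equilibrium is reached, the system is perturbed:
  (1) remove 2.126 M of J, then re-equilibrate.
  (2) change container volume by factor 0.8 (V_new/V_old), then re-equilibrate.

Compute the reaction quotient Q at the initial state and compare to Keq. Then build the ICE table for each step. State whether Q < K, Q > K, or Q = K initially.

Q₀ = 1.876; Q > K (proceeds reverse)

Q₀ = 1.876 vs Keq = 3.7160e-05 ⇒ Q>K, reverse
Step 1:
                   J          E
  Initial      3.319      6.226
  Change       6.226     -6.226
  Equil        9.545 3.5468e-04
  solve Keq expr → x = -6.226; check Q = 3.7160e-05
Then remove 2.126 M of J.
Step 2:
                   J          E
  Initial      7.419 3.5468e-04
  Change  7.8999e-05 -7.8999e-05
  Equil        7.419 2.7568e-04
  solve Keq expr → x = -7.8999e-05; check Q = 3.7160e-05
Then change container volume by factor 0.8 (V_new/V_old).
Step 3:
                   J          E
  Initial      9.273 3.4460e-04
  Change           0          0
  Equil        9.273 3.4460e-04
  solve Keq expr → x = 0; check Q = 3.7160e-05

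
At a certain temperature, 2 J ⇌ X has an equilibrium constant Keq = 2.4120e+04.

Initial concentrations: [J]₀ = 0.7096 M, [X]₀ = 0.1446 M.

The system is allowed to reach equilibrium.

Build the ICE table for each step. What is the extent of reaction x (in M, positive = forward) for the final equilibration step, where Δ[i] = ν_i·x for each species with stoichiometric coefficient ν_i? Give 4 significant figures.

Q₀ = 0.2872 vs Keq = 2.4120e+04 ⇒ Q<K, forward
Step 1:
                   J          X
  Initial     0.7096     0.1446
  Change     -0.7051     0.3525
  Equil      0.00454     0.4971
  solve Keq expr → x = 0.3525; check Q = 2.4120e+04

x = 0.3525 M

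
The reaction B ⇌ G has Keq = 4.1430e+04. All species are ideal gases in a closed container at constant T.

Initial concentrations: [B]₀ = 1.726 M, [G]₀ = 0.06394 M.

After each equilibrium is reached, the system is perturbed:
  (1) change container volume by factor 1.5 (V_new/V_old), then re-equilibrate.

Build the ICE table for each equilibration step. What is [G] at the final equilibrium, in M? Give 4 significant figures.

[G]_eq = 1.193 M

Q₀ = 0.03705 vs Keq = 4.1430e+04 ⇒ Q<K, forward
Step 1:
                    B           G
  init          1.726     0.06394
  Δ            -1.726       1.726
  eq       4.3203e-05        1.79
  solve Keq expr → x = 1.726; check Q = 4.1430e+04
Then change container volume by factor 1.5 (V_new/V_old).
Step 2:
                    B           G
  init     2.8802e-05       1.193
  Δ                 0           0
  eq       2.8802e-05       1.193
  solve Keq expr → x = 0; check Q = 4.1430e+04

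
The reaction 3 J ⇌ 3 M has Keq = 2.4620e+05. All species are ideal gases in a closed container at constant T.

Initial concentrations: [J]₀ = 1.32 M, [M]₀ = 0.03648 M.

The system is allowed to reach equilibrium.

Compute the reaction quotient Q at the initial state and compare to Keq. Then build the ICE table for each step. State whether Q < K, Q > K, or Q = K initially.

Q₀ = 2.1108e-05; Q < K (proceeds forward)

Q₀ = 2.1108e-05 vs Keq = 2.4620e+05 ⇒ Q<K, forward
Step 1:
                    J           M
  I              1.32     0.03648
  C            -1.299       1.299
  E            0.0213       1.335
  solve Keq expr → x = 0.4329; check Q = 2.4620e+05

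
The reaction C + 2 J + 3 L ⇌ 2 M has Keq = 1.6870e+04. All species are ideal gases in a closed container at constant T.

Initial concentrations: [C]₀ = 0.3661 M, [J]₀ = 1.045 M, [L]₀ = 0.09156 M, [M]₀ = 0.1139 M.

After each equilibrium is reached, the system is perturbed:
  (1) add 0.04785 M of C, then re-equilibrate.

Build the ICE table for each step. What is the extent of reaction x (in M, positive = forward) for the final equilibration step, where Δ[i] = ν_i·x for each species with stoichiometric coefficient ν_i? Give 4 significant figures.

x = 2.2659e-04 M

Q₀ = 42.28 vs Keq = 1.6870e+04 ⇒ Q<K, forward
Step 1:
                   C          J          L          M
  I           0.3661      1.045    0.09156     0.1139
  C         -0.02493   -0.04987    -0.0748    0.04987
  E           0.3412     0.9951    0.01676     0.1638
  solve Keq expr → x = 0.02493; check Q = 1.6870e+04
Then add 0.04785 M of C.
Step 2:
                   C          J          L          M
  I            0.389     0.9951    0.01676     0.1638
  C       -2.2659e-04 -4.5317e-04 -6.7976e-04 4.5317e-04
  E           0.3888     0.9947    0.01608     0.1642
  solve Keq expr → x = 2.2659e-04; check Q = 1.6870e+04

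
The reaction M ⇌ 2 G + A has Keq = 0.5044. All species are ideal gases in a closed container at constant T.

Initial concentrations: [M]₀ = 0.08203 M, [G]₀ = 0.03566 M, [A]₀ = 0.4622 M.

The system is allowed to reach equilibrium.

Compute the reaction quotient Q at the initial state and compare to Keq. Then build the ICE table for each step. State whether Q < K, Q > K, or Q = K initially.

Q₀ = 0.007165; Q < K (proceeds forward)

Q₀ = 0.007165 vs Keq = 0.5044 ⇒ Q<K, forward
Step 1:
                    M           G           A
  init        0.08203     0.03566      0.4622
  Δ          -0.05818      0.1164     0.05818
  eq          0.02385       0.152      0.5204
  solve Keq expr → x = 0.05818; check Q = 0.5044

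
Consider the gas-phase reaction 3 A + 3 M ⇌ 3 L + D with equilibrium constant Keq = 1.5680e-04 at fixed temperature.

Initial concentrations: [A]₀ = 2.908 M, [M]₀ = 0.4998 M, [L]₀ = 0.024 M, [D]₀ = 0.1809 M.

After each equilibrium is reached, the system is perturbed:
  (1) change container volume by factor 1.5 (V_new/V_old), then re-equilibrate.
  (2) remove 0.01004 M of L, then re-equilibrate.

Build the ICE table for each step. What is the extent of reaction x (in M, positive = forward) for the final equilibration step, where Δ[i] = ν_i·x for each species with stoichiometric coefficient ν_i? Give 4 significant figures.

x = 0.002624 M

Q₀ = 8.1452e-07 vs Keq = 1.5680e-04 ⇒ Q<K, forward
Step 1:
                  A         M         L         D
  init        2.908    0.4998     0.024    0.1809
  Δ        -0.08305  -0.08305   0.08305   0.02768
  eq          2.825    0.4168     0.107    0.2086
  solve Keq expr → x = 0.02768; check Q = 1.5680e-04
Then change container volume by factor 1.5 (V_new/V_old).
Step 2:
                  A         M         L         D
  init        1.883    0.2778   0.07137    0.1391
  Δ         0.01328   0.01328  -0.01328 -0.004425
  eq          1.897    0.2911   0.05809    0.1346
  solve Keq expr → x = -0.004425; check Q = 1.5680e-04
Then remove 0.01004 M of L.
Step 3:
                  A         M         L         D
  init        1.897    0.2911   0.04805    0.1346
  Δ       -0.007873 -0.007873  0.007873  0.002624
  eq          1.889    0.2832   0.05592    0.1373
  solve Keq expr → x = 0.002624; check Q = 1.5680e-04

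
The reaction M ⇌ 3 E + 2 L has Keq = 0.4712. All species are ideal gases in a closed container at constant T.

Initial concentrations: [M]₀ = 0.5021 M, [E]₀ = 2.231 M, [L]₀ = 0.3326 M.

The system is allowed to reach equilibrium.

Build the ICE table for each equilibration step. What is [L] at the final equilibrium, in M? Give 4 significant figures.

[L]_eq = 0.1833 M

Q₀ = 2.447 vs Keq = 0.4712 ⇒ Q>K, reverse
Step 1:
                   M          E          L
  Initial     0.5021      2.231     0.3326
  Change     0.07463    -0.2239    -0.1493
  Equil       0.5767      2.007     0.1833
  solve Keq expr → x = -0.07463; check Q = 0.4712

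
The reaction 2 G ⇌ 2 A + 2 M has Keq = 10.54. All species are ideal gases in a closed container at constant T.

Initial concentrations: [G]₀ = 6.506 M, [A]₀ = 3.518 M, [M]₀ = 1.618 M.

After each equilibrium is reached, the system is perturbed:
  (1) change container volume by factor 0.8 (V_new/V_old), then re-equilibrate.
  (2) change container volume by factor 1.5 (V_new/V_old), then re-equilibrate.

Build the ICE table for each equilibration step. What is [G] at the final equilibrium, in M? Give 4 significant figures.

[G]_eq = 3.911 M

Q₀ = 0.7655 vs Keq = 10.54 ⇒ Q<K, forward
Step 1:
                    G           A           M
  Initial       6.506       3.518       1.618
  Change       -1.553       1.553       1.553
  Equil         4.953       5.071       3.171
  solve Keq expr → x = 0.7765; check Q = 10.54
Then change container volume by factor 0.8 (V_new/V_old).
Step 2:
                    G           A           M
  Initial       6.191       6.339       3.964
  Change       0.3816     -0.3816     -0.3816
  Equil         6.573       5.957       3.582
  solve Keq expr → x = -0.1908; check Q = 10.54
Then change container volume by factor 1.5 (V_new/V_old).
Step 3:
                    G           A           M
  Initial       4.382       3.971       2.388
  Change      -0.4706      0.4706      0.4706
  Equil         3.911       4.442       2.859
  solve Keq expr → x = 0.2353; check Q = 10.54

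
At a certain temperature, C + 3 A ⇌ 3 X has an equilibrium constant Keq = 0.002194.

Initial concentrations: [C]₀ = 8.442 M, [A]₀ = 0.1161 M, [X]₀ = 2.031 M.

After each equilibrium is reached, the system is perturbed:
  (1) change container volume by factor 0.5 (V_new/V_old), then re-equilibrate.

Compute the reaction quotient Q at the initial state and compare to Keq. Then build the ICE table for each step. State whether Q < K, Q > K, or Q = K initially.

Q₀ = 634.1 vs Keq = 0.002194 ⇒ Q>K, reverse
Step 1:
                  C         A         X
  Initial     8.442    0.1161     2.031
  Change     0.5249     1.575    -1.575
  Equil       8.967     1.691    0.4564
  solve Keq expr → x = -0.5249; check Q = 0.002194
Then change container volume by factor 0.5 (V_new/V_old).
Step 2:
                  C         A         X
  Initial     17.93     3.381    0.9128
  Change   -0.05872   -0.1762    0.1762
  Equil       17.88     3.205     1.089
  solve Keq expr → x = 0.05872; check Q = 0.002194

Q₀ = 634.1; Q > K (proceeds reverse)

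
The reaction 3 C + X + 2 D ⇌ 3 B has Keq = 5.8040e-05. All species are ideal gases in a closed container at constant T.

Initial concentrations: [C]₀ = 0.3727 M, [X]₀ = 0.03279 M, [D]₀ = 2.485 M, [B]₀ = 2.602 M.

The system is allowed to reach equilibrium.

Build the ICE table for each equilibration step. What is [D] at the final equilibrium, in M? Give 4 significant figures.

[D]_eq = 4.053 M

Q₀ = 1681 vs Keq = 5.8040e-05 ⇒ Q>K, reverse
Step 1:
                   C          X          D          B
  Initial     0.3727    0.03279      2.485      2.602
  Change       2.351     0.7838      1.568     -2.351
  Equil        2.724     0.8166      4.053     0.2506
  solve Keq expr → x = -0.7838; check Q = 5.8040e-05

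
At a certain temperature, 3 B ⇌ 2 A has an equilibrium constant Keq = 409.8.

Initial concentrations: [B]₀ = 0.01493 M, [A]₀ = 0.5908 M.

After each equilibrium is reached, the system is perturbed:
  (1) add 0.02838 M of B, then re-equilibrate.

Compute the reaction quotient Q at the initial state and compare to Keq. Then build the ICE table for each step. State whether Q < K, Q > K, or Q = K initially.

Q₀ = 1.0488e+05; Q > K (proceeds reverse)

Q₀ = 1.0488e+05 vs Keq = 409.8 ⇒ Q>K, reverse
Step 1:
                    B           A
  Initial     0.01493      0.5908
  Change      0.07447    -0.04965
  Equil        0.0894      0.5412
  solve Keq expr → x = -0.02482; check Q = 409.8
Then add 0.02838 M of B.
Step 2:
                    B           A
  Initial      0.1178      0.5412
  Change     -0.02645     0.01763
  Equil       0.09134      0.5588
  solve Keq expr → x = 0.008816; check Q = 409.8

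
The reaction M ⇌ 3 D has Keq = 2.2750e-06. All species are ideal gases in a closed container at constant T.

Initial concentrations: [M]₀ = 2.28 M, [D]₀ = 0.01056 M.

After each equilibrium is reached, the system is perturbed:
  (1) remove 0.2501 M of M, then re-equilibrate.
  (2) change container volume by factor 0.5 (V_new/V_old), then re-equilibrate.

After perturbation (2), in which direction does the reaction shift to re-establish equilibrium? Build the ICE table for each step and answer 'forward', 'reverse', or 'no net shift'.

Direction: reverse

Q₀ = 5.1648e-07 vs Keq = 2.2750e-06 ⇒ Q<K, forward
Step 1:
                   M          D
  init          2.28    0.01056
  Δ        -0.002248   0.006745
  eq           2.278     0.0173
  solve Keq expr → x = 0.002248; check Q = 2.2750e-06
Then remove 0.2501 M of M.
Step 2:
                   M          D
  init         2.028     0.0173
  Δ       2.1916e-04 -6.5747e-04
  eq           2.028    0.01665
  solve Keq expr → x = -2.1916e-04; check Q = 2.2750e-06
Then change container volume by factor 0.5 (V_new/V_old).
Step 3:
                   M          D
  init         4.056    0.03329
  Δ         0.004104   -0.01231
  eq            4.06    0.02098
  solve Keq expr → x = -0.004104; check Q = 2.2750e-06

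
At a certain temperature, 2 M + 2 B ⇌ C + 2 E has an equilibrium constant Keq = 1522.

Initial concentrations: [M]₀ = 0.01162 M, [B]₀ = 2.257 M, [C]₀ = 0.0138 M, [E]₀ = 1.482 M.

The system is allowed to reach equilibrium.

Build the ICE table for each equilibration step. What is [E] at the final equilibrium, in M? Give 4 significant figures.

Q₀ = 44.07 vs Keq = 1522 ⇒ Q<K, forward
Step 1:
                    M           B           C           E
  init        0.01162       2.257      0.0138       1.482
  Δ          -0.00931    -0.00931    0.004655     0.00931
  eq          0.00231       2.248     0.01845       1.491
  solve Keq expr → x = 0.004655; check Q = 1522

[E]_eq = 1.491 M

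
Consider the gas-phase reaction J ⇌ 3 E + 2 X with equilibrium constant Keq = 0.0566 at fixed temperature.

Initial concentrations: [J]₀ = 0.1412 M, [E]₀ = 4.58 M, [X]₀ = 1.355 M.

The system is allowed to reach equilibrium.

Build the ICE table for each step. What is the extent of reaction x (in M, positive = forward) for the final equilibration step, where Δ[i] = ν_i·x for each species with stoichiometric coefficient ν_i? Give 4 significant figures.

Q₀ = 1249 vs Keq = 0.0566 ⇒ Q>K, reverse
Step 1:
                  J         E         X
  I          0.1412      4.58     1.355
  C          0.6525    -1.958    -1.305
  E          0.7937     2.622   0.04991
  solve Keq expr → x = -0.6525; check Q = 0.0566

x = -0.6525 M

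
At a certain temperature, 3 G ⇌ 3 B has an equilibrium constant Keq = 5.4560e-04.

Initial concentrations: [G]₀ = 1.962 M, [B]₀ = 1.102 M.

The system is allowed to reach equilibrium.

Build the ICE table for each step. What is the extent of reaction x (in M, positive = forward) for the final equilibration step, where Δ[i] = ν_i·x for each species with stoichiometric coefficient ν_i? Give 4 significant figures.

x = -0.2902 M

Q₀ = 0.1772 vs Keq = 5.4560e-04 ⇒ Q>K, reverse
Step 1:
                   G          B
  I            1.962      1.102
  C           0.8705    -0.8705
  E            2.833     0.2315
  solve Keq expr → x = -0.2902; check Q = 5.4560e-04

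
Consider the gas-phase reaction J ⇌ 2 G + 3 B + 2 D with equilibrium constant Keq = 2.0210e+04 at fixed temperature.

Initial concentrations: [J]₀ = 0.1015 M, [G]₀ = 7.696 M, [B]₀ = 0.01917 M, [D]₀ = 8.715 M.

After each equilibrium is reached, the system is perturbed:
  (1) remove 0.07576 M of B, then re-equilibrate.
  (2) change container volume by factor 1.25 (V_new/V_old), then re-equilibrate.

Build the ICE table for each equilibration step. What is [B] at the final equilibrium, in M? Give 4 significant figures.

[B]_eq = 0.1961 M

Q₀ = 0.3122 vs Keq = 2.0210e+04 ⇒ Q<K, forward
Step 1:
                  J         G         B         D
  init       0.1015     7.696   0.01917     8.715
  Δ         -0.0947    0.1894    0.2841    0.1894
  eq       0.006803     7.885    0.3033     8.904
  solve Keq expr → x = 0.0947; check Q = 2.0210e+04
Then remove 0.07576 M of B.
Step 2:
                  J         G         B         D
  init     0.006803     7.885    0.2275     8.904
  Δ       -0.003503  0.007007   0.01051  0.007007
  eq         0.0033     7.892     0.238     8.911
  solve Keq expr → x = 0.003503; check Q = 2.0210e+04
Then change container volume by factor 1.25 (V_new/V_old).
Step 3:
                  J         G         B         D
  init      0.00264     6.314    0.1904     7.129
  Δ       -0.001883  0.003766  0.005649  0.003766
  eq      7.5722e-04     6.318    0.1961     7.133
  solve Keq expr → x = 0.001883; check Q = 2.0210e+04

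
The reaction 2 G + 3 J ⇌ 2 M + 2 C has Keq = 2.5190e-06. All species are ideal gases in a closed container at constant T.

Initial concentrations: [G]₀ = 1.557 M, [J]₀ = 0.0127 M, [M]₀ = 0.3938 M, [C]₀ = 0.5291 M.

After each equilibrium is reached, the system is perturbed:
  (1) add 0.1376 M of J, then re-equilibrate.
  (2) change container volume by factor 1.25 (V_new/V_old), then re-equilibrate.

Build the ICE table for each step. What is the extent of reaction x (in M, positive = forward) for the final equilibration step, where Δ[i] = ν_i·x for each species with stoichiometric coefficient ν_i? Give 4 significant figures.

Q₀ = 8743 vs Keq = 2.5190e-06 ⇒ Q>K, reverse
Step 1:
                  G         J         M         C
  I           1.557    0.0127    0.3938    0.5291
  C          0.3842    0.5763   -0.3842   -0.3842
  E           1.941     0.589   0.00961    0.1449
  solve Keq expr → x = -0.1921; check Q = 2.5190e-06
Then add 0.1376 M of J.
Step 2:
                  G         J         M         C
  I           1.941    0.7266   0.00961    0.1449
  C       -0.003133   -0.0047  0.003133  0.003133
  E           1.938    0.7219   0.01274     0.148
  solve Keq expr → x = 0.001567; check Q = 2.5190e-06
Then change container volume by factor 1.25 (V_new/V_old).
Step 3:
                  G         J         M         C
  I            1.55    0.5775   0.01019    0.1184
  C       9.6149e-04  0.001442 -9.6149e-04 -9.6149e-04
  E           1.551    0.5789  0.009233    0.1175
  solve Keq expr → x = -4.8074e-04; check Q = 2.5190e-06

x = -4.8074e-04 M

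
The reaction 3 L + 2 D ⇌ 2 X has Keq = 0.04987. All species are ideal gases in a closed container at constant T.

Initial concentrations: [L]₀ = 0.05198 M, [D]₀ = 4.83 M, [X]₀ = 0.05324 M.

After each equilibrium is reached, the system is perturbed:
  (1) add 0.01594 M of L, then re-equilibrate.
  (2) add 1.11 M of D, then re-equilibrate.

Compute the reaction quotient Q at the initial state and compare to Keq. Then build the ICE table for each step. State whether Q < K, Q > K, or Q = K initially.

Q₀ = 0.8651 vs Keq = 0.04987 ⇒ Q>K, reverse
Step 1:
                   L          D          X
  init       0.05198       4.83    0.05324
  Δ          0.03683    0.02455   -0.02455
  eq         0.08881      4.855    0.02869
  solve Keq expr → x = -0.01228; check Q = 0.04987
Then add 0.01594 M of L.
Step 2:
                   L          D          X
  init        0.1047      4.855    0.02869
  Δ         -0.00678   -0.00452    0.00452
  eq         0.09796       4.85    0.03321
  solve Keq expr → x = 0.00226; check Q = 0.04987
Then add 1.11 M of D.
Step 3:
                   L          D          X
  init       0.09796       5.96    0.03321
  Δ        -0.005909   -0.00394    0.00394
  eq         0.09206      5.956    0.03715
  solve Keq expr → x = 0.00197; check Q = 0.04987

Q₀ = 0.8651; Q > K (proceeds reverse)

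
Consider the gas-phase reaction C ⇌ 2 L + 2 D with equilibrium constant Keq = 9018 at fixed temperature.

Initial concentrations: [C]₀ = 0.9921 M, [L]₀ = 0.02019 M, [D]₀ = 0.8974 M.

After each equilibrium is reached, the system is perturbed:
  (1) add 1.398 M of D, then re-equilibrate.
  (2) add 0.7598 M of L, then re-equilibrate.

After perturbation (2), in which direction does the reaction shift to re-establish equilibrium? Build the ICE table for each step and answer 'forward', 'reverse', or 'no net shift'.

Q₀ = 3.3089e-04 vs Keq = 9018 ⇒ Q<K, forward
Step 1:
                    C           L           D
  init         0.9921     0.02019      0.8974
  Δ           -0.9884       1.977       1.977
  eq         0.003654       1.997       2.874
  solve Keq expr → x = 0.9884; check Q = 9018
Then add 1.398 M of D.
Step 2:
                    C           L           D
  init       0.003654       1.997       4.272
  Δ          0.004317   -0.008633   -0.008633
  eq          0.00797       1.988       4.264
  solve Keq expr → x = -0.004317; check Q = 9018
Then add 0.7598 M of L.
Step 3:
                    C           L           D
  init        0.00797       2.748       4.264
  Δ          0.007001      -0.014      -0.014
  eq          0.01497       2.734        4.25
  solve Keq expr → x = -0.007001; check Q = 9018

Direction: reverse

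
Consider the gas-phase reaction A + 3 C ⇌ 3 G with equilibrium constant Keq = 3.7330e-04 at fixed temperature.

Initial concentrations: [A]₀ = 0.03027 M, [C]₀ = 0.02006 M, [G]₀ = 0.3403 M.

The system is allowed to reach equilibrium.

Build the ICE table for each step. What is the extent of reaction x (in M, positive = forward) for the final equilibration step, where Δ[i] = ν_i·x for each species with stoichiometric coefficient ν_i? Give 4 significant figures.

Q₀ = 1.6128e+05 vs Keq = 3.7330e-04 ⇒ Q>K, reverse
Step 1:
                    A           C           G
  I           0.03027     0.02006      0.3403
  C            0.1091      0.3273     -0.3273
  E            0.1394      0.3474     0.01297
  solve Keq expr → x = -0.1091; check Q = 3.7330e-04

x = -0.1091 M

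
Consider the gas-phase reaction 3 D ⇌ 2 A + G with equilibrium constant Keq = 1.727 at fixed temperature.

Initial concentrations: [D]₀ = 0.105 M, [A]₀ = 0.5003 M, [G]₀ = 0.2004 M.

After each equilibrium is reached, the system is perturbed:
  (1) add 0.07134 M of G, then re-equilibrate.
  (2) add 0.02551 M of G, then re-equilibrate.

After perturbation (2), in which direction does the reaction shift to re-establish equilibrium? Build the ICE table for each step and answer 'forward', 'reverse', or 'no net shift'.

Direction: reverse

Q₀ = 43.33 vs Keq = 1.727 ⇒ Q>K, reverse
Step 1:
                    D           A           G
  I             0.105      0.5003      0.2004
  C            0.1401    -0.09343    -0.04671
  E            0.2451      0.4069      0.1537
  solve Keq expr → x = -0.04671; check Q = 1.727
Then add 0.07134 M of G.
Step 2:
                    D           A           G
  I            0.2451      0.4069       0.225
  C           0.02305    -0.01537   -0.007683
  E            0.2682      0.3915      0.2173
  solve Keq expr → x = -0.007683; check Q = 1.727
Then add 0.02551 M of G.
Step 3:
                    D           A           G
  I            0.2682      0.3915      0.2429
  C          0.007003   -0.004669   -0.002334
  E            0.2752      0.3868      0.2405
  solve Keq expr → x = -0.002334; check Q = 1.727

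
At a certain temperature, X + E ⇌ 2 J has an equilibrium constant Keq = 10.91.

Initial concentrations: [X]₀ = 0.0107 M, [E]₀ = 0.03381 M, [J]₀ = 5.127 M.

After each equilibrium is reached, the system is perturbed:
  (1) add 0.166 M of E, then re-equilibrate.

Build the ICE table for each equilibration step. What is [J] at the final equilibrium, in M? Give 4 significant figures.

Q₀ = 7.2660e+04 vs Keq = 10.91 ⇒ Q>K, reverse
Step 1:
                  X         E         J
  I          0.0107   0.03381     5.127
  C           0.953     0.953    -1.906
  E          0.9637    0.9868     3.221
  solve Keq expr → x = -0.953; check Q = 10.91
Then add 0.166 M of E.
Step 2:
                  X         E         J
  I          0.9637     1.153     3.221
  C        -0.04897  -0.04897   0.09795
  E          0.9147     1.104     3.319
  solve Keq expr → x = 0.04897; check Q = 10.91

[J]_eq = 3.319 M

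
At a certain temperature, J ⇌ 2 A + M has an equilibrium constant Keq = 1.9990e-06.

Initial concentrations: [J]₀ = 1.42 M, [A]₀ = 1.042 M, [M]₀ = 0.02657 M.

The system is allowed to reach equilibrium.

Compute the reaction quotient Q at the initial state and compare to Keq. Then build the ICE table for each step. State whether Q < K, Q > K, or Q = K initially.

Q₀ = 0.02032 vs Keq = 1.9990e-06 ⇒ Q>K, reverse
Step 1:
                   J          A          M
  Initial       1.42      1.042    0.02657
  Change     0.02657   -0.05313   -0.02657
  Equil        1.447     0.9889 2.9572e-06
  solve Keq expr → x = -0.02657; check Q = 1.9990e-06

Q₀ = 0.02032; Q > K (proceeds reverse)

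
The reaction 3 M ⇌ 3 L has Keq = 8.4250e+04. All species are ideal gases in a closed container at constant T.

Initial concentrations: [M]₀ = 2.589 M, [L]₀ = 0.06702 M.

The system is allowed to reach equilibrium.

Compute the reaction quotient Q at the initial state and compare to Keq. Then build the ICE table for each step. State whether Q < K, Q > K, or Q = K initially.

Q₀ = 1.7347e-05; Q < K (proceeds forward)

Q₀ = 1.7347e-05 vs Keq = 8.4250e+04 ⇒ Q<K, forward
Step 1:
                  M         L
  I           2.589   0.06702
  C           -2.53      2.53
  E         0.05924     2.597
  solve Keq expr → x = 0.8433; check Q = 8.4250e+04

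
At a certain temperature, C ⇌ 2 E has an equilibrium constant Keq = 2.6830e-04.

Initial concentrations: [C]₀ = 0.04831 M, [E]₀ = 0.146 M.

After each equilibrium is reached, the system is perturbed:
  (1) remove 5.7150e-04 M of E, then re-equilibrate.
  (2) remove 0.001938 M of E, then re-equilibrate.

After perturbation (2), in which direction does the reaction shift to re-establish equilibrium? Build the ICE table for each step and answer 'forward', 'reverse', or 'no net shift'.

Direction: forward

Q₀ = 0.4412 vs Keq = 2.6830e-04 ⇒ Q>K, reverse
Step 1:
                    C           E
  I           0.04831       0.146
  C           0.07018     -0.1404
  E            0.1185    0.005638
  solve Keq expr → x = -0.07018; check Q = 2.6830e-04
Then remove 5.7150e-04 M of E.
Step 2:
                    C           E
  I            0.1185    0.005067
  C       -2.8239e-04  5.6478e-04
  E            0.1182    0.005632
  solve Keq expr → x = 2.8239e-04; check Q = 2.6830e-04
Then remove 0.001938 M of E.
Step 3:
                    C           E
  I            0.1182    0.003694
  C       -9.5757e-04    0.001915
  E            0.1173    0.005609
  solve Keq expr → x = 9.5757e-04; check Q = 2.6830e-04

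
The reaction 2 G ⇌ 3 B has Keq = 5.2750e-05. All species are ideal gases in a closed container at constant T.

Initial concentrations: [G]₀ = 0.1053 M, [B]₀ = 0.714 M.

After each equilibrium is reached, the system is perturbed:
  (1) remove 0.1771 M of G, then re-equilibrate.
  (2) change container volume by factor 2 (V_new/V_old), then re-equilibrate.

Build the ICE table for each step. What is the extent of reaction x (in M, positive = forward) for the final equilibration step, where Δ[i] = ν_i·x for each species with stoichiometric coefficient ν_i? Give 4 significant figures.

x = 8.4420e-04 M

Q₀ = 32.83 vs Keq = 5.2750e-05 ⇒ Q>K, reverse
Step 1:
                  G         B
  I          0.1053     0.714
  C          0.4589   -0.6884
  E          0.5642   0.02561
  solve Keq expr → x = -0.2295; check Q = 5.2750e-05
Then remove 0.1771 M of G.
Step 2:
                  G         B
  I          0.3871   0.02561
  C        0.003707  -0.00556
  E          0.3908   0.02005
  solve Keq expr → x = -0.001853; check Q = 5.2750e-05
Then change container volume by factor 2 (V_new/V_old).
Step 3:
                  G         B
  I          0.1954   0.01002
  C       -0.001688  0.002533
  E          0.1937   0.01256
  solve Keq expr → x = 8.4420e-04; check Q = 5.2750e-05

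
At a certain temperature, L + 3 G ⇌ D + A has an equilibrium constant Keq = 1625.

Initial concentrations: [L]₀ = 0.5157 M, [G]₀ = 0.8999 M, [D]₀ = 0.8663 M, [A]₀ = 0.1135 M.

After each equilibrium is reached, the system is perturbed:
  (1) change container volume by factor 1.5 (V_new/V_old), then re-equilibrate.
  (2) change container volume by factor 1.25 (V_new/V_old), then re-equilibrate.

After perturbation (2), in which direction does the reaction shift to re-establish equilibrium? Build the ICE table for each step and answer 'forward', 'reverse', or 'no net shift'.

Direction: reverse

Q₀ = 0.2616 vs Keq = 1625 ⇒ Q<K, forward
Step 1:
                   L          G          D          A
  I           0.5157     0.8999     0.8663     0.1135
  C           -0.266     -0.798      0.266      0.266
  E           0.2497     0.1019      1.132     0.3795
  solve Keq expr → x = 0.266; check Q = 1625
Then change container volume by factor 1.5 (V_new/V_old).
Step 2:
                   L          G          D          A
  I           0.1665    0.06795     0.7549      0.253
  C         0.006335      0.019  -0.006335  -0.006335
  E           0.1728    0.08696     0.7485     0.2467
  solve Keq expr → x = -0.006335; check Q = 1625
Then change container volume by factor 1.25 (V_new/V_old).
Step 3:
                   L          G          D          A
  I           0.1382    0.06956     0.5988     0.1973
  C         0.003309   0.009927  -0.003309  -0.003309
  E           0.1416    0.07949     0.5955      0.194
  solve Keq expr → x = -0.003309; check Q = 1625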